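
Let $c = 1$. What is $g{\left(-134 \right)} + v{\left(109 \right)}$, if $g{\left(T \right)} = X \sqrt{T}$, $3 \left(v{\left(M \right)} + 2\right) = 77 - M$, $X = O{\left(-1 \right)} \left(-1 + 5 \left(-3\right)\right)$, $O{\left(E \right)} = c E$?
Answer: $- \frac{38}{3} + 16 i \sqrt{134} \approx -12.667 + 185.21 i$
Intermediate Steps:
$O{\left(E \right)} = E$ ($O{\left(E \right)} = 1 E = E$)
$X = 16$ ($X = - (-1 + 5 \left(-3\right)) = - (-1 - 15) = \left(-1\right) \left(-16\right) = 16$)
$v{\left(M \right)} = \frac{71}{3} - \frac{M}{3}$ ($v{\left(M \right)} = -2 + \frac{77 - M}{3} = -2 - \left(- \frac{77}{3} + \frac{M}{3}\right) = \frac{71}{3} - \frac{M}{3}$)
$g{\left(T \right)} = 16 \sqrt{T}$
$g{\left(-134 \right)} + v{\left(109 \right)} = 16 \sqrt{-134} + \left(\frac{71}{3} - \frac{109}{3}\right) = 16 i \sqrt{134} + \left(\frac{71}{3} - \frac{109}{3}\right) = 16 i \sqrt{134} - \frac{38}{3} = - \frac{38}{3} + 16 i \sqrt{134}$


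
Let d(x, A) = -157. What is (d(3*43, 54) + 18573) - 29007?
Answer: -10591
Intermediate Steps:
(d(3*43, 54) + 18573) - 29007 = (-157 + 18573) - 29007 = 18416 - 29007 = -10591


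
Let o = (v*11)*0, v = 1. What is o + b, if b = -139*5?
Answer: -695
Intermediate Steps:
o = 0 (o = (1*11)*0 = 11*0 = 0)
b = -695
o + b = 0 - 695 = -695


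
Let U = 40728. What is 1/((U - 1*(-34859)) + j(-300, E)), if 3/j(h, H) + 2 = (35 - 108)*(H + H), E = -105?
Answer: 15328/1158597539 ≈ 1.3230e-5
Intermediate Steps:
j(h, H) = 3/(-2 - 146*H) (j(h, H) = 3/(-2 + (35 - 108)*(H + H)) = 3/(-2 - 146*H))
1/((U - 1*(-34859)) + j(-300, E)) = 1/((40728 - 1*(-34859)) - 3/(2 + 146*(-105))) = 1/((40728 + 34859) - 3/(2 - 15330)) = 1/(75587 - 3/(-15328)) = 1/(75587 - 3*(-1/15328)) = 1/(75587 + 3/15328) = 1/(1158597539/15328) = 15328/1158597539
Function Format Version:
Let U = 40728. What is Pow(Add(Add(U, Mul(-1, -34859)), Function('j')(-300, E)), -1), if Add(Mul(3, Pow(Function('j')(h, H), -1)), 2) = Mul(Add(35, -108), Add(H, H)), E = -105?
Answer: Rational(15328, 1158597539) ≈ 1.3230e-5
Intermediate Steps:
Function('j')(h, H) = Mul(3, Pow(Add(-2, Mul(-146, H)), -1)) (Function('j')(h, H) = Mul(3, Pow(Add(-2, Mul(Add(35, -108), Add(H, H))), -1)) = Mul(3, Pow(Add(-2, Mul(-73, Mul(2, H))), -1)) = Mul(3, Pow(Add(-2, Mul(-146, H)), -1)))
Pow(Add(Add(U, Mul(-1, -34859)), Function('j')(-300, E)), -1) = Pow(Add(Add(40728, Mul(-1, -34859)), Mul(-3, Pow(Add(2, Mul(146, -105)), -1))), -1) = Pow(Add(Add(40728, 34859), Mul(-3, Pow(Add(2, -15330), -1))), -1) = Pow(Add(75587, Mul(-3, Pow(-15328, -1))), -1) = Pow(Add(75587, Mul(-3, Rational(-1, 15328))), -1) = Pow(Add(75587, Rational(3, 15328)), -1) = Pow(Rational(1158597539, 15328), -1) = Rational(15328, 1158597539)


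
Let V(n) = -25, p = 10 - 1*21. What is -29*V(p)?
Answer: 725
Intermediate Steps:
p = -11 (p = 10 - 21 = -11)
-29*V(p) = -29*(-25) = 725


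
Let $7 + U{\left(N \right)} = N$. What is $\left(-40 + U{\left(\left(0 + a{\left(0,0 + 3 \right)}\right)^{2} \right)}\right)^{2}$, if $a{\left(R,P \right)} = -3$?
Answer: $1444$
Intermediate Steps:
$U{\left(N \right)} = -7 + N$
$\left(-40 + U{\left(\left(0 + a{\left(0,0 + 3 \right)}\right)^{2} \right)}\right)^{2} = \left(-40 - \left(7 - \left(0 - 3\right)^{2}\right)\right)^{2} = \left(-40 - \left(7 - \left(-3\right)^{2}\right)\right)^{2} = \left(-40 + \left(-7 + 9\right)\right)^{2} = \left(-40 + 2\right)^{2} = \left(-38\right)^{2} = 1444$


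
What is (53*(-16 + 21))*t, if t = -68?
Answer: -18020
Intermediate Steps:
(53*(-16 + 21))*t = (53*(-16 + 21))*(-68) = (53*5)*(-68) = 265*(-68) = -18020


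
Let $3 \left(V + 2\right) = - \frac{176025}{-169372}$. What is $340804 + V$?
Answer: $\frac{57722375019}{169372} \approx 3.408 \cdot 10^{5}$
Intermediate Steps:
$V = - \frac{280069}{169372}$ ($V = -2 + \frac{\left(-176025\right) \frac{1}{-169372}}{3} = -2 + \frac{\left(-176025\right) \left(- \frac{1}{169372}\right)}{3} = -2 + \frac{1}{3} \cdot \frac{176025}{169372} = -2 + \frac{58675}{169372} = - \frac{280069}{169372} \approx -1.6536$)
$340804 + V = 340804 - \frac{280069}{169372} = \frac{57722375019}{169372}$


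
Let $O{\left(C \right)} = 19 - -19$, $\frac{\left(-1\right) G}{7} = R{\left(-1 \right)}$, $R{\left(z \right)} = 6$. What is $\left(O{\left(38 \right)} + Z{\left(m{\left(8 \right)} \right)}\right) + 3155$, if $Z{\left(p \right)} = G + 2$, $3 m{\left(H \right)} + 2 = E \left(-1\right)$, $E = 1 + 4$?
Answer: $3153$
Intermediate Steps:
$G = -42$ ($G = \left(-7\right) 6 = -42$)
$E = 5$
$m{\left(H \right)} = - \frac{7}{3}$ ($m{\left(H \right)} = - \frac{2}{3} + \frac{5 \left(-1\right)}{3} = - \frac{2}{3} + \frac{1}{3} \left(-5\right) = - \frac{2}{3} - \frac{5}{3} = - \frac{7}{3}$)
$Z{\left(p \right)} = -40$ ($Z{\left(p \right)} = -42 + 2 = -40$)
$O{\left(C \right)} = 38$ ($O{\left(C \right)} = 19 + 19 = 38$)
$\left(O{\left(38 \right)} + Z{\left(m{\left(8 \right)} \right)}\right) + 3155 = \left(38 - 40\right) + 3155 = -2 + 3155 = 3153$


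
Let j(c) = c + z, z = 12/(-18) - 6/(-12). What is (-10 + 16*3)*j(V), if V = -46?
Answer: -5263/3 ≈ -1754.3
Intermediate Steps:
z = -⅙ (z = 12*(-1/18) - 6*(-1/12) = -⅔ + ½ = -⅙ ≈ -0.16667)
j(c) = -⅙ + c (j(c) = c - ⅙ = -⅙ + c)
(-10 + 16*3)*j(V) = (-10 + 16*3)*(-⅙ - 46) = (-10 + 48)*(-277/6) = 38*(-277/6) = -5263/3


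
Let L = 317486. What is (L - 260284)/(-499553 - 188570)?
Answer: -57202/688123 ≈ -0.083128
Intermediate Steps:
(L - 260284)/(-499553 - 188570) = (317486 - 260284)/(-499553 - 188570) = 57202/(-688123) = 57202*(-1/688123) = -57202/688123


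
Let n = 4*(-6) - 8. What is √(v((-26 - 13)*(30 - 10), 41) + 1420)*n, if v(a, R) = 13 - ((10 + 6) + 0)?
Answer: -32*√1417 ≈ -1204.6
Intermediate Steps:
v(a, R) = -3 (v(a, R) = 13 - (16 + 0) = 13 - 1*16 = 13 - 16 = -3)
n = -32 (n = -24 - 8 = -32)
√(v((-26 - 13)*(30 - 10), 41) + 1420)*n = √(-3 + 1420)*(-32) = √1417*(-32) = -32*√1417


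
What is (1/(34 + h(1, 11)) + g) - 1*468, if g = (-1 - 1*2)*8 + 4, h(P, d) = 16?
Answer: -24399/50 ≈ -487.98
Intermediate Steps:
g = -20 (g = (-1 - 2)*8 + 4 = -3*8 + 4 = -24 + 4 = -20)
(1/(34 + h(1, 11)) + g) - 1*468 = (1/(34 + 16) - 20) - 1*468 = (1/50 - 20) - 468 = -999/50 - 468 = -24399/50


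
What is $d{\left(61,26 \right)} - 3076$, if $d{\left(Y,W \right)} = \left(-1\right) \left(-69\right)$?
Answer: $-3007$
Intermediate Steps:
$d{\left(Y,W \right)} = 69$
$d{\left(61,26 \right)} - 3076 = 69 - 3076 = -3007$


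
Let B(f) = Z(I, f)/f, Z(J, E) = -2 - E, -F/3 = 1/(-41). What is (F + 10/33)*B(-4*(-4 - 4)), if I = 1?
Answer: -8653/21648 ≈ -0.39971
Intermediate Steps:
F = 3/41 (F = -3/(-41) = -3*(-1/41) = 3/41 ≈ 0.073171)
B(f) = (-2 - f)/f
(F + 10/33)*B(-4*(-4 - 4)) = (3/41 + 10/33)*((-2 - (-4)*(-4 - 4))/((-4*(-4 - 4)))) = (3/41 + 10*(1/33))*((-2 - (-4)*(-8))/((-4*(-8)))) = (3/41 + 10/33)*((-2 - 1*32)/32) = 509*((-2 - 32)/32)/1353 = 509*((1/32)*(-34))/1353 = (509/1353)*(-17/16) = -8653/21648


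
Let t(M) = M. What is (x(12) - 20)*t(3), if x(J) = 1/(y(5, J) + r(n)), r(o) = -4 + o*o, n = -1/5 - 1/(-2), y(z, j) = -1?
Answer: -29760/491 ≈ -60.611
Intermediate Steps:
n = 3/10 (n = -1*⅕ - 1*(-½) = -⅕ + ½ = 3/10 ≈ 0.30000)
r(o) = -4 + o²
x(J) = -100/491 (x(J) = 1/(-1 + (-4 + (3/10)²)) = 1/(-1 + (-4 + 9/100)) = 1/(-1 - 391/100) = 1/(-491/100) = -100/491)
(x(12) - 20)*t(3) = (-100/491 - 20)*3 = -9920/491*3 = -29760/491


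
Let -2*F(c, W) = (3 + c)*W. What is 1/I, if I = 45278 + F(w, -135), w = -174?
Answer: 2/67471 ≈ 2.9642e-5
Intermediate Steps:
F(c, W) = -W*(3 + c)/2 (F(c, W) = -(3 + c)*W/2 = -W*(3 + c)/2)
I = 67471/2 (I = 45278 - ½*(-135)*(3 - 174) = 45278 - ½*(-135)*(-171) = 45278 - 23085/2 = 67471/2 ≈ 33736.)
1/I = 1/(67471/2) = 2/67471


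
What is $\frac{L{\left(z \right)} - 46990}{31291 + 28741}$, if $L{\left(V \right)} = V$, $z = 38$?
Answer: $- \frac{5869}{7504} \approx -0.78212$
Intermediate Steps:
$\frac{L{\left(z \right)} - 46990}{31291 + 28741} = \frac{38 - 46990}{31291 + 28741} = - \frac{46952}{60032} = \left(-46952\right) \frac{1}{60032} = - \frac{5869}{7504}$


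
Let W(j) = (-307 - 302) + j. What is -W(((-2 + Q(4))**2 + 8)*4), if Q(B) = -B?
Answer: 433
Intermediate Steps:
W(j) = -609 + j
-W(((-2 + Q(4))**2 + 8)*4) = -(-609 + ((-2 - 1*4)**2 + 8)*4) = -(-609 + ((-2 - 4)**2 + 8)*4) = -(-609 + ((-6)**2 + 8)*4) = -(-609 + (36 + 8)*4) = -(-609 + 44*4) = -(-609 + 176) = -1*(-433) = 433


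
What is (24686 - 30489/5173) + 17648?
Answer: 218963293/5173 ≈ 42328.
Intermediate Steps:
(24686 - 30489/5173) + 17648 = 127670189/5173 + 17648 = 218963293/5173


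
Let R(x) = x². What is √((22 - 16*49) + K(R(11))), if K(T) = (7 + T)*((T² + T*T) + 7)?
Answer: 3*√416470 ≈ 1936.0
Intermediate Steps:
K(T) = (7 + T)*(7 + 2*T²) (K(T) = (7 + T)*((T² + T²) + 7) = (7 + T)*(2*T² + 7) = (7 + T)*(7 + 2*T²))
√((22 - 16*49) + K(R(11))) = √((22 - 16*49) + (49 + 2*(11²)³ + 7*11² + 14*(11²)²)) = √((22 - 784) + (49 + 2*121³ + 7*121 + 14*121²)) = √(-762 + (49 + 2*1771561 + 847 + 14*14641)) = √(-762 + (49 + 3543122 + 847 + 204974)) = √(-762 + 3748992) = √3748230 = 3*√416470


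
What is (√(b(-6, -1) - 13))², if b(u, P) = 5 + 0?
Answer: -8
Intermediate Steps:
b(u, P) = 5
(√(b(-6, -1) - 13))² = (√(5 - 13))² = (√(-8))² = (2*I*√2)² = -8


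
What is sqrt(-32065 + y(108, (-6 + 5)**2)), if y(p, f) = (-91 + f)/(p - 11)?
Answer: I*sqrt(301708315)/97 ≈ 179.07*I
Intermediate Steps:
y(p, f) = (-91 + f)/(-11 + p)
sqrt(-32065 + y(108, (-6 + 5)**2)) = sqrt(-32065 + (-91 + (-6 + 5)**2)/(-11 + 108)) = sqrt(-32065 + (-91 + (-1)**2)/97) = sqrt(-32065 + (-91 + 1)/97) = sqrt(-32065 + (1/97)*(-90)) = sqrt(-32065 - 90/97) = sqrt(-3110395/97) = I*sqrt(301708315)/97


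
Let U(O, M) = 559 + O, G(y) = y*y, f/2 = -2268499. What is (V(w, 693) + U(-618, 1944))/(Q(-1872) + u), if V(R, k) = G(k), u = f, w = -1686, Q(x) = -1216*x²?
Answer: -240095/2132933971 ≈ -0.00011257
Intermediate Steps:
f = -4536998 (f = 2*(-2268499) = -4536998)
G(y) = y²
u = -4536998
V(R, k) = k²
(V(w, 693) + U(-618, 1944))/(Q(-1872) + u) = (693² + (559 - 618))/(-1216*(-1872)² - 4536998) = (480249 - 59)/(-1216*3504384 - 4536998) = 480190/(-4261330944 - 4536998) = 480190/(-4265867942) = 480190*(-1/4265867942) = -240095/2132933971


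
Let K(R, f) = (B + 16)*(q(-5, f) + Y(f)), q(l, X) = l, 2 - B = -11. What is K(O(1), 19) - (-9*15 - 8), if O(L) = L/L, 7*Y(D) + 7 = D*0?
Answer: -31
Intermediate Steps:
Y(D) = -1 (Y(D) = -1 + (D*0)/7 = -1 + (⅐)*0 = -1 + 0 = -1)
B = 13 (B = 2 - 1*(-11) = 2 + 11 = 13)
O(L) = 1
K(R, f) = -174 (K(R, f) = (13 + 16)*(-5 - 1) = 29*(-6) = -174)
K(O(1), 19) - (-9*15 - 8) = -174 - (-9*15 - 8) = -174 - (-135 - 8) = -174 - 1*(-143) = -174 + 143 = -31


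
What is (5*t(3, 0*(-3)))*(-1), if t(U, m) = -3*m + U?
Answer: -15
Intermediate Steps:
t(U, m) = U - 3*m
(5*t(3, 0*(-3)))*(-1) = (5*(3 - 0*(-3)))*(-1) = (5*(3 - 3*0))*(-1) = (5*(3 + 0))*(-1) = (5*3)*(-1) = 15*(-1) = -15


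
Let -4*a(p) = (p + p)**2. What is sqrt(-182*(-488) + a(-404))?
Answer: 20*I*sqrt(186) ≈ 272.76*I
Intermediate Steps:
a(p) = -p**2 (a(p) = -(p + p)**2/4 = -4*p**2/4 = -p**2)
sqrt(-182*(-488) + a(-404)) = sqrt(-182*(-488) - 1*(-404)**2) = sqrt(88816 - 1*163216) = sqrt(88816 - 163216) = sqrt(-74400) = 20*I*sqrt(186)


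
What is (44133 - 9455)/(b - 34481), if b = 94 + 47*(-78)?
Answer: -34678/38053 ≈ -0.91131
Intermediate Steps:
b = -3572 (b = 94 - 3666 = -3572)
(44133 - 9455)/(b - 34481) = (44133 - 9455)/(-3572 - 34481) = 34678/(-38053) = 34678*(-1/38053) = -34678/38053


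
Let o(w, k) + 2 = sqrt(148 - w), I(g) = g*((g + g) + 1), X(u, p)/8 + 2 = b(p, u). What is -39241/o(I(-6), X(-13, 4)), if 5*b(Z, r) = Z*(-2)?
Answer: 39241/(2 - sqrt(82)) ≈ -5561.9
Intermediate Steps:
b(Z, r) = -2*Z/5 (b(Z, r) = (Z*(-2))/5 = (-2*Z)/5 = -2*Z/5)
X(u, p) = -16 - 16*p/5 (X(u, p) = -16 + 8*(-2*p/5) = -16 - 16*p/5)
I(g) = g*(1 + 2*g) (I(g) = g*(2*g + 1) = g*(1 + 2*g))
o(w, k) = -2 + sqrt(148 - w)
-39241/o(I(-6), X(-13, 4)) = -39241/(-2 + sqrt(148 - (-6)*(1 + 2*(-6)))) = -39241/(-2 + sqrt(148 - (-6)*(1 - 12))) = -39241/(-2 + sqrt(148 - (-6)*(-11))) = -39241/(-2 + sqrt(148 - 1*66)) = -39241/(-2 + sqrt(148 - 66)) = -39241/(-2 + sqrt(82))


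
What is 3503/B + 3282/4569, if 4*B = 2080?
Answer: 5903949/791960 ≈ 7.4549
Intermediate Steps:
B = 520 (B = (¼)*2080 = 520)
3503/B + 3282/4569 = 3503/520 + 3282/4569 = 3503*(1/520) + 3282*(1/4569) = 3503/520 + 1094/1523 = 5903949/791960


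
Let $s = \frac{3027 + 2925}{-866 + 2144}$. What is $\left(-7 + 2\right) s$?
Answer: $- \frac{4960}{213} \approx -23.286$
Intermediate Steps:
$s = \frac{992}{213}$ ($s = \frac{5952}{1278} = 5952 \cdot \frac{1}{1278} = \frac{992}{213} \approx 4.6573$)
$\left(-7 + 2\right) s = \left(-7 + 2\right) \frac{992}{213} = \left(-5\right) \frac{992}{213} = - \frac{4960}{213}$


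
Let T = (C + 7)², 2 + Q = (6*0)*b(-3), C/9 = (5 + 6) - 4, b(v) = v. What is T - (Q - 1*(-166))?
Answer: 4736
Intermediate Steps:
C = 63 (C = 9*((5 + 6) - 4) = 9*(11 - 4) = 9*7 = 63)
Q = -2 (Q = -2 + (6*0)*(-3) = -2 + 0*(-3) = -2 + 0 = -2)
T = 4900 (T = (63 + 7)² = 70² = 4900)
T - (Q - 1*(-166)) = 4900 - (-2 - 1*(-166)) = 4900 - (-2 + 166) = 4900 - 1*164 = 4900 - 164 = 4736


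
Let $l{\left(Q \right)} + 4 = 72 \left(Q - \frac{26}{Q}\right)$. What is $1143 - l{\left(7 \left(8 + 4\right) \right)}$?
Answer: $- \frac{34151}{7} \approx -4878.7$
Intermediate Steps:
$l{\left(Q \right)} = -4 - \frac{1872}{Q} + 72 Q$ ($l{\left(Q \right)} = -4 + 72 \left(Q - \frac{26}{Q}\right) = -4 + \left(- \frac{1872}{Q} + 72 Q\right) = -4 - \frac{1872}{Q} + 72 Q$)
$1143 - l{\left(7 \left(8 + 4\right) \right)} = 1143 - \left(-4 - \frac{1872}{7 \left(8 + 4\right)} + 72 \cdot 7 \left(8 + 4\right)\right) = 1143 - \left(-4 - \frac{1872}{7 \cdot 12} + 72 \cdot 7 \cdot 12\right) = 1143 - \left(-4 - \frac{1872}{84} + 72 \cdot 84\right) = 1143 - \left(-4 - \frac{156}{7} + 6048\right) = 1143 - \frac{42152}{7} = - \frac{34151}{7}$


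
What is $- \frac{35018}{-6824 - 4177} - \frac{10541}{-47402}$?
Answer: $\frac{1775884777}{521469402} \approx 3.4055$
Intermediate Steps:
$- \frac{35018}{-6824 - 4177} - \frac{10541}{-47402} = - \frac{35018}{-6824 - 4177} - - \frac{10541}{47402} = - \frac{35018}{-11001} + \frac{10541}{47402} = \left(-35018\right) \left(- \frac{1}{11001}\right) + \frac{10541}{47402} = \frac{35018}{11001} + \frac{10541}{47402} = \frac{1775884777}{521469402}$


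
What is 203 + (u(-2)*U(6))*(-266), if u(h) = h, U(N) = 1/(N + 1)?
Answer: 279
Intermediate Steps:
U(N) = 1/(1 + N)
203 + (u(-2)*U(6))*(-266) = 203 - 2/(1 + 6)*(-266) = 203 - 2/7*(-266) = 203 + 76 = 279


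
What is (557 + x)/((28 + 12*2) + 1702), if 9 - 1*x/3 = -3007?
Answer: 9605/1754 ≈ 5.4761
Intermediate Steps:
x = 9048 (x = 27 - 3*(-3007) = 27 + 9021 = 9048)
(557 + x)/((28 + 12*2) + 1702) = (557 + 9048)/((28 + 12*2) + 1702) = 9605/((28 + 24) + 1702) = 9605/(52 + 1702) = 9605/1754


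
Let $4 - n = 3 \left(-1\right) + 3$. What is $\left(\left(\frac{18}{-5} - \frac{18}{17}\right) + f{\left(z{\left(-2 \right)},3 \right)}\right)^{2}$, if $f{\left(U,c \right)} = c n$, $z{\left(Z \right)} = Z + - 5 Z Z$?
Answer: $\frac{389376}{7225} \approx 53.893$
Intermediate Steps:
$n = 4$ ($n = 4 - \left(3 \left(-1\right) + 3\right) = 4 - \left(-3 + 3\right) = 4 - 0 = 4 + 0 = 4$)
$z{\left(Z \right)} = Z - 5 Z^{2}$
$f{\left(U,c \right)} = 4 c$ ($f{\left(U,c \right)} = c 4 = 4 c$)
$\left(\left(\frac{18}{-5} - \frac{18}{17}\right) + f{\left(z{\left(-2 \right)},3 \right)}\right)^{2} = \left(\left(\frac{18}{-5} - \frac{18}{17}\right) + 4 \cdot 3\right)^{2} = \left(\left(18 \left(- \frac{1}{5}\right) - \frac{18}{17}\right) + 12\right)^{2} = \left(\left(- \frac{18}{5} - \frac{18}{17}\right) + 12\right)^{2} = \left(- \frac{396}{85} + 12\right)^{2} = \left(\frac{624}{85}\right)^{2} = \frac{389376}{7225}$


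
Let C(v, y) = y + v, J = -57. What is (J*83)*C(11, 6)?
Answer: -80427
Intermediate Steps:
C(v, y) = v + y
(J*83)*C(11, 6) = (-57*83)*(11 + 6) = -4731*17 = -80427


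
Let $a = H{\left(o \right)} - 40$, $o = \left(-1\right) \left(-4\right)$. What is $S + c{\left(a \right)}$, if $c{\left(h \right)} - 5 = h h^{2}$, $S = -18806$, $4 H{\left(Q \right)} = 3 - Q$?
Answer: $- \frac{5376545}{64} \approx -84009.0$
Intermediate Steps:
$o = 4$
$H{\left(Q \right)} = \frac{3}{4} - \frac{Q}{4}$ ($H{\left(Q \right)} = \frac{3 - Q}{4} = \frac{3}{4} - \frac{Q}{4}$)
$a = - \frac{161}{4}$ ($a = \left(\frac{3}{4} - 1\right) - 40 = - \frac{1}{4} - 40 = - \frac{161}{4} \approx -40.25$)
$c{\left(h \right)} = 5 + h^{3}$ ($c{\left(h \right)} = 5 + h h^{2} = 5 + h^{3}$)
$S + c{\left(a \right)} = -18806 + \left(5 + \left(- \frac{161}{4}\right)^{3}\right) = -18806 + \left(5 - \frac{4173281}{64}\right) = -18806 - \frac{4172961}{64} = - \frac{5376545}{64}$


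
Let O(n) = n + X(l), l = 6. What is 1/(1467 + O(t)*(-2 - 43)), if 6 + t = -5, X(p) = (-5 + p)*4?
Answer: 1/1782 ≈ 0.00056117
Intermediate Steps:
X(p) = -20 + 4*p
t = -11 (t = -6 - 5 = -11)
O(n) = 4 + n (O(n) = n + (-20 + 4*6) = n + (-20 + 24) = n + 4 = 4 + n)
1/(1467 + O(t)*(-2 - 43)) = 1/(1467 + (4 - 11)*(-2 - 43)) = 1/(1467 - 7*(-45)) = 1/(1467 + 315) = 1/1782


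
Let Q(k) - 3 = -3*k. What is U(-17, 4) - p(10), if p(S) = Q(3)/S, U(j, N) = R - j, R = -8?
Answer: 48/5 ≈ 9.6000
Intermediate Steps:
Q(k) = 3 - 3*k
U(j, N) = -8 - j
p(S) = -6/S (p(S) = (3 - 3*3)/S = (3 - 9)/S = -6/S)
U(-17, 4) - p(10) = (-8 - 1*(-17)) - (-6)/10 = (-8 + 17) - (-6)/10 = 9 - 1*(-⅗) = 9 + ⅗ = 48/5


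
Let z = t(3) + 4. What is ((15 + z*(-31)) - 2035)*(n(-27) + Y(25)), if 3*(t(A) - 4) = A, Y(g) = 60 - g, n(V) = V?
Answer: -18392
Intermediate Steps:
t(A) = 4 + A/3
z = 9 (z = (4 + (⅓)*3) + 4 = (4 + 1) + 4 = 5 + 4 = 9)
((15 + z*(-31)) - 2035)*(n(-27) + Y(25)) = ((15 + 9*(-31)) - 2035)*(-27 + (60 - 1*25)) = ((15 - 279) - 2035)*(-27 + (60 - 25)) = (-264 - 2035)*(-27 + 35) = -2299*8 = -18392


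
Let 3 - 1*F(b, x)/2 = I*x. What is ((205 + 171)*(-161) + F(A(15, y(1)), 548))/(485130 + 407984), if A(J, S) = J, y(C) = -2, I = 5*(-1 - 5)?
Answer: -13825/446557 ≈ -0.030959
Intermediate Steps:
I = -30 (I = 5*(-6) = -30)
F(b, x) = 6 + 60*x (F(b, x) = 6 - (-60)*x = 6 + 60*x)
((205 + 171)*(-161) + F(A(15, y(1)), 548))/(485130 + 407984) = ((205 + 171)*(-161) + (6 + 60*548))/(485130 + 407984) = (376*(-161) + (6 + 32880))/893114 = (-60536 + 32886)*(1/893114) = -27650*1/893114 = -13825/446557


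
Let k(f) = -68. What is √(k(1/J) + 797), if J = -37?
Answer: 27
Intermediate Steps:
√(k(1/J) + 797) = √(-68 + 797) = √729 = 27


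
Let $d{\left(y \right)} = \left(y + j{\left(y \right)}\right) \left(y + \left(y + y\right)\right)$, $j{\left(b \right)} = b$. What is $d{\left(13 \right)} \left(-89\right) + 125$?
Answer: $-90121$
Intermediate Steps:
$d{\left(y \right)} = 6 y^{2}$ ($d{\left(y \right)} = \left(y + y\right) \left(y + \left(y + y\right)\right) = 2 y \left(y + 2 y\right) = 2 y 3 y = 6 y^{2}$)
$d{\left(13 \right)} \left(-89\right) + 125 = 6 \cdot 13^{2} \left(-89\right) + 125 = 6 \cdot 169 \left(-89\right) + 125 = 1014 \left(-89\right) + 125 = -90246 + 125 = -90121$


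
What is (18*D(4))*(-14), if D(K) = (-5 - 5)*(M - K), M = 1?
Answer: -7560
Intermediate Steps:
D(K) = -10 + 10*K (D(K) = (-5 - 5)*(1 - K) = -10*(1 - K) = -10 + 10*K)
(18*D(4))*(-14) = (18*(-10 + 10*4))*(-14) = (18*(-10 + 40))*(-14) = (18*30)*(-14) = 540*(-14) = -7560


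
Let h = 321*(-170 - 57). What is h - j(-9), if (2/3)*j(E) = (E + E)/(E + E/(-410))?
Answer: -29803833/409 ≈ -72870.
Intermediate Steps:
h = -72867 (h = 321*(-227) = -72867)
j(E) = 1230/409 (j(E) = 3*((E + E)/(E + E/(-410)))/2 = 3*((2*E)/(E + E*(-1/410)))/2 = 3*((2*E)/(E - E/410))/2 = 3*((2*E)/((409*E/410)))/2 = 3*((2*E)*(410/(409*E)))/2 = (3/2)*(820/409) = 1230/409)
h - j(-9) = -72867 - 1*1230/409 = -72867 - 1230/409 = -29803833/409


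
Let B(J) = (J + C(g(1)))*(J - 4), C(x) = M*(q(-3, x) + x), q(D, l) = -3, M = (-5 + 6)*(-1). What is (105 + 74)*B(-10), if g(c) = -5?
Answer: 5012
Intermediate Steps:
M = -1 (M = 1*(-1) = -1)
C(x) = 3 - x (C(x) = -(-3 + x) = 3 - x)
B(J) = (-4 + J)*(8 + J) (B(J) = (J + (3 - 1*(-5)))*(J - 4) = (J + (3 + 5))*(-4 + J) = (J + 8)*(-4 + J) = (8 + J)*(-4 + J) = (-4 + J)*(8 + J))
(105 + 74)*B(-10) = (105 + 74)*(-32 + (-10)² + 4*(-10)) = 179*(-32 + 100 - 40) = 179*28 = 5012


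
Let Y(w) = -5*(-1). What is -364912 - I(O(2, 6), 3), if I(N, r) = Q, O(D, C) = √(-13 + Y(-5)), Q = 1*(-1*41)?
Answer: -364871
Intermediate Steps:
Y(w) = 5
Q = -41 (Q = 1*(-41) = -41)
O(D, C) = 2*I*√2 (O(D, C) = √(-13 + 5) = √(-8) = 2*I*√2)
I(N, r) = -41
-364912 - I(O(2, 6), 3) = -364912 - 1*(-41) = -364912 + 41 = -364871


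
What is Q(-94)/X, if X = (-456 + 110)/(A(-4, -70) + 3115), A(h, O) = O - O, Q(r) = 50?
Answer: -77875/173 ≈ -450.14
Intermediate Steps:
A(h, O) = 0
X = -346/3115 (X = (-456 + 110)/(0 + 3115) = -346/3115 ≈ -0.11108)
Q(-94)/X = 50/(-346/3115) = 50*(-3115/346) = -77875/173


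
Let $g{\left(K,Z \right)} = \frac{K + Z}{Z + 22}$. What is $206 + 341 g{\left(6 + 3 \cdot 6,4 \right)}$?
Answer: $\frac{7452}{13} \approx 573.23$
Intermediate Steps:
$g{\left(K,Z \right)} = \frac{K + Z}{22 + Z}$
$206 + 341 g{\left(6 + 3 \cdot 6,4 \right)} = 206 + 341 \frac{\left(6 + 3 \cdot 6\right) + 4}{22 + 4} = 206 + 341 \frac{\left(6 + 18\right) + 4}{26} = 206 + 341 \frac{24 + 4}{26} = 206 + 341 \cdot \frac{1}{26} \cdot 28 = 206 + 341 \cdot \frac{14}{13} = 206 + \frac{4774}{13} = \frac{7452}{13}$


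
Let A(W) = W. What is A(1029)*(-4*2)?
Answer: -8232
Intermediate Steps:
A(1029)*(-4*2) = 1029*(-4*2) = 1029*(-8) = -8232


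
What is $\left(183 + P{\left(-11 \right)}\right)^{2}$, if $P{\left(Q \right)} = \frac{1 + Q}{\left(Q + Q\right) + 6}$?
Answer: $\frac{2157961}{64} \approx 33718.0$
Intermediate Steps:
$P{\left(Q \right)} = \frac{1 + Q}{6 + 2 Q}$ ($P{\left(Q \right)} = \frac{1 + Q}{2 Q + 6} = \frac{1 + Q}{6 + 2 Q}$)
$\left(183 + P{\left(-11 \right)}\right)^{2} = \left(183 + \frac{1 - 11}{2 \left(3 - 11\right)}\right)^{2} = \left(183 + \frac{1}{2} \frac{1}{-8} \left(-10\right)\right)^{2} = \left(183 + \frac{1}{2} \left(- \frac{1}{8}\right) \left(-10\right)\right)^{2} = \left(183 + \frac{5}{8}\right)^{2} = \left(\frac{1469}{8}\right)^{2} = \frac{2157961}{64}$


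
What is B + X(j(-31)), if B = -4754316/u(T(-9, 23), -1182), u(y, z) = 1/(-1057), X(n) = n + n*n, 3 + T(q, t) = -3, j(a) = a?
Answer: 5025312942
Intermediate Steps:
T(q, t) = -6 (T(q, t) = -3 - 3 = -6)
X(n) = n + n²
u(y, z) = -1/1057
B = 5025312012 (B = -4754316/(-1/1057) = -4754316*(-1057) = 5025312012)
B + X(j(-31)) = 5025312012 - 31*(1 - 31) = 5025312012 - 31*(-30) = 5025312012 + 930 = 5025312942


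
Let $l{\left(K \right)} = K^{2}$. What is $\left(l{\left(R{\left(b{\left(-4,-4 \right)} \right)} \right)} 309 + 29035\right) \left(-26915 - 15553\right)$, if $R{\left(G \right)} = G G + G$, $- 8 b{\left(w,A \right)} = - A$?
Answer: $- \frac{4935514173}{4} \approx -1.2339 \cdot 10^{9}$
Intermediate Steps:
$b{\left(w,A \right)} = \frac{A}{8}$ ($b{\left(w,A \right)} = - \frac{\left(-1\right) A}{8} = \frac{A}{8}$)
$R{\left(G \right)} = G + G^{2}$ ($R{\left(G \right)} = G^{2} + G = G + G^{2}$)
$\left(l{\left(R{\left(b{\left(-4,-4 \right)} \right)} \right)} 309 + 29035\right) \left(-26915 - 15553\right) = \left(\left(\frac{1}{8} \left(-4\right) \left(1 + \frac{1}{8} \left(-4\right)\right)\right)^{2} \cdot 309 + 29035\right) \left(-26915 - 15553\right) = \left(\left(- \frac{1 - \frac{1}{2}}{2}\right)^{2} \cdot 309 + 29035\right) \left(-42468\right) = \left(\left(\left(- \frac{1}{2}\right) \frac{1}{2}\right)^{2} \cdot 309 + 29035\right) \left(-42468\right) = \left(\left(- \frac{1}{4}\right)^{2} \cdot 309 + 29035\right) \left(-42468\right) = \left(\frac{1}{16} \cdot 309 + 29035\right) \left(-42468\right) = \left(\frac{309}{16} + 29035\right) \left(-42468\right) = \frac{464869}{16} \left(-42468\right) = - \frac{4935514173}{4}$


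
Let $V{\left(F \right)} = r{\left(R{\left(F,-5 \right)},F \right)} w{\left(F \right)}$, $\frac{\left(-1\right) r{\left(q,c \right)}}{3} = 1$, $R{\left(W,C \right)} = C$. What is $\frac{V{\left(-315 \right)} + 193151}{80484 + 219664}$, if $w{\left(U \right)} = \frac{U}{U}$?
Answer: $\frac{48287}{75037} \approx 0.64351$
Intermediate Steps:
$r{\left(q,c \right)} = -3$ ($r{\left(q,c \right)} = \left(-3\right) 1 = -3$)
$w{\left(U \right)} = 1$
$V{\left(F \right)} = -3$ ($V{\left(F \right)} = \left(-3\right) 1 = -3$)
$\frac{V{\left(-315 \right)} + 193151}{80484 + 219664} = \frac{-3 + 193151}{80484 + 219664} = \frac{193148}{300148} = 193148 \cdot \frac{1}{300148} = \frac{48287}{75037}$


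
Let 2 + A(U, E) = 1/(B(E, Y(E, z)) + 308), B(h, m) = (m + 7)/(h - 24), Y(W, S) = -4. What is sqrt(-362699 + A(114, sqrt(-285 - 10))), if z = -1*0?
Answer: sqrt((2679997665 - 111711907*I*sqrt(295))/(-7389 + 308*I*sqrt(295))) ≈ 0.e-9 + 602.25*I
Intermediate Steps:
z = 0
B(h, m) = (7 + m)/(-24 + h)
A(U, E) = -2 + 1/(308 + 3/(-24 + E)) (A(U, E) = -2 + 1/((7 - 4)/(-24 + E) + 308) = -2 + 1/(3/(-24 + E) + 308) = -2 + 1/(308 + 3/(-24 + E)))
sqrt(-362699 + A(114, sqrt(-285 - 10))) = sqrt(-362699 + 3*(4918 - 205*sqrt(-285 - 10))/(-7389 + 308*sqrt(-285 - 10))) = sqrt(-362699 + 3*(4918 - 205*I*sqrt(295))/(-7389 + 308*sqrt(-295))) = sqrt(-362699 + 3*(4918 - 205*I*sqrt(295))/(-7389 + 308*(I*sqrt(295)))) = sqrt(-362699 + 3*(4918 - 205*I*sqrt(295))/(-7389 + 308*I*sqrt(295)))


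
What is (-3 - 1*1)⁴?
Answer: 256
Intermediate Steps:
(-3 - 1*1)⁴ = (-3 - 1)⁴ = (-4)⁴ = 256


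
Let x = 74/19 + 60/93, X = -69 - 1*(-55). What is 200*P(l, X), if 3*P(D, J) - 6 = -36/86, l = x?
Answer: 16000/43 ≈ 372.09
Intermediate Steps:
X = -14 (X = -69 + 55 = -14)
x = 2674/589 (x = 74*(1/19) + 60*(1/93) = 74/19 + 20/31 = 2674/589 ≈ 4.5399)
l = 2674/589 ≈ 4.5399
P(D, J) = 80/43 (P(D, J) = 2 + (-36/86)/3 = 2 + (-36*1/86)/3 = 2 + (1/3)*(-18/43) = 2 - 6/43 = 80/43)
200*P(l, X) = 200*(80/43) = 16000/43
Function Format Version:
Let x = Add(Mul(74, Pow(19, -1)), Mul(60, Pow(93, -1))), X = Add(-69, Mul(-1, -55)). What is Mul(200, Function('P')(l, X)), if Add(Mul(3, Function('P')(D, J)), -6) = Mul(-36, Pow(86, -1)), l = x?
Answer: Rational(16000, 43) ≈ 372.09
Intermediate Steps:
X = -14 (X = Add(-69, 55) = -14)
x = Rational(2674, 589) (x = Add(Mul(74, Rational(1, 19)), Mul(60, Rational(1, 93))) = Add(Rational(74, 19), Rational(20, 31)) = Rational(2674, 589) ≈ 4.5399)
l = Rational(2674, 589) ≈ 4.5399
Function('P')(D, J) = Rational(80, 43) (Function('P')(D, J) = Add(2, Mul(Rational(1, 3), Mul(-36, Pow(86, -1)))) = Add(2, Mul(Rational(1, 3), Mul(-36, Rational(1, 86)))) = Add(2, Mul(Rational(1, 3), Rational(-18, 43))) = Add(2, Rational(-6, 43)) = Rational(80, 43))
Mul(200, Function('P')(l, X)) = Mul(200, Rational(80, 43)) = Rational(16000, 43)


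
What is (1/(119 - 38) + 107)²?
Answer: 75134224/6561 ≈ 11452.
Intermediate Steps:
(1/(119 - 38) + 107)² = (1/81 + 107)² = (8668/81)² = 75134224/6561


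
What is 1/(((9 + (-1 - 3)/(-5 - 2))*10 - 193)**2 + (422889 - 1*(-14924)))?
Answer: 49/21916598 ≈ 2.2357e-6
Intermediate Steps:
1/(((9 + (-1 - 3)/(-5 - 2))*10 - 193)**2 + (422889 - 1*(-14924))) = 1/(((9 - 4/(-7))*10 - 193)**2 + (422889 + 14924)) = 1/(((9 - 4*(-1/7))*10 - 193)**2 + 437813) = 1/(((9 + 4/7)*10 - 193)**2 + 437813) = 1/(((67/7)*10 - 193)**2 + 437813) = 1/((670/7 - 193)**2 + 437813) = 1/((-681/7)**2 + 437813) = 1/(463761/49 + 437813) = 1/(21916598/49) = 49/21916598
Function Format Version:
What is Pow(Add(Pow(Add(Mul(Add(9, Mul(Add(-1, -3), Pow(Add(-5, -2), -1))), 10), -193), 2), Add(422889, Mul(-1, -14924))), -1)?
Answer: Rational(49, 21916598) ≈ 2.2357e-6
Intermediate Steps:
Pow(Add(Pow(Add(Mul(Add(9, Mul(Add(-1, -3), Pow(Add(-5, -2), -1))), 10), -193), 2), Add(422889, Mul(-1, -14924))), -1) = Pow(Add(Pow(Add(Mul(Add(9, Mul(-4, Pow(-7, -1))), 10), -193), 2), Add(422889, 14924)), -1) = Pow(Add(Pow(Add(Mul(Add(9, Mul(-4, Rational(-1, 7))), 10), -193), 2), 437813), -1) = Pow(Add(Pow(Add(Mul(Add(9, Rational(4, 7)), 10), -193), 2), 437813), -1) = Pow(Add(Pow(Add(Mul(Rational(67, 7), 10), -193), 2), 437813), -1) = Pow(Add(Pow(Add(Rational(670, 7), -193), 2), 437813), -1) = Pow(Add(Pow(Rational(-681, 7), 2), 437813), -1) = Pow(Add(Rational(463761, 49), 437813), -1) = Pow(Rational(21916598, 49), -1) = Rational(49, 21916598)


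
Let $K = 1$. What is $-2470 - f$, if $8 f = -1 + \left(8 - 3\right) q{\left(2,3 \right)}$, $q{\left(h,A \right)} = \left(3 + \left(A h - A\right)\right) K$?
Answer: $- \frac{19789}{8} \approx -2473.6$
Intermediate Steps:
$q{\left(h,A \right)} = 3 - A + A h$ ($q{\left(h,A \right)} = \left(3 + \left(A h - A\right)\right) 1 = \left(3 + \left(- A + A h\right)\right) 1 = \left(3 - A + A h\right) 1 = 3 - A + A h$)
$f = \frac{29}{8}$ ($f = \frac{-1 + \left(8 - 3\right) \left(3 - 3 + 3 \cdot 2\right)}{8} = \frac{-1 + 5 \left(3 - 3 + 6\right)}{8} = \frac{-1 + 5 \cdot 6}{8} = \frac{-1 + 30}{8} = \frac{1}{8} \cdot 29 = \frac{29}{8} \approx 3.625$)
$-2470 - f = -2470 - \frac{29}{8} = - \frac{19789}{8}$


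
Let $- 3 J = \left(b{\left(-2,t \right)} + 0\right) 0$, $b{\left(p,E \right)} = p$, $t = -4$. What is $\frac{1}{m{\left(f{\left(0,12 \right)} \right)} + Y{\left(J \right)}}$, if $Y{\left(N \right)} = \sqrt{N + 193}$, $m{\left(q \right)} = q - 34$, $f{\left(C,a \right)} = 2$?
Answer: $- \frac{32}{831} - \frac{\sqrt{193}}{831} \approx -0.055226$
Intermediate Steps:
$m{\left(q \right)} = -34 + q$
$J = 0$ ($J = - \frac{\left(-2 + 0\right) 0}{3} = - \frac{\left(-2\right) 0}{3} = \left(- \frac{1}{3}\right) 0 = 0$)
$Y{\left(N \right)} = \sqrt{193 + N}$
$\frac{1}{m{\left(f{\left(0,12 \right)} \right)} + Y{\left(J \right)}} = \frac{1}{\left(-34 + 2\right) + \sqrt{193 + 0}} = \frac{1}{-32 + \sqrt{193}}$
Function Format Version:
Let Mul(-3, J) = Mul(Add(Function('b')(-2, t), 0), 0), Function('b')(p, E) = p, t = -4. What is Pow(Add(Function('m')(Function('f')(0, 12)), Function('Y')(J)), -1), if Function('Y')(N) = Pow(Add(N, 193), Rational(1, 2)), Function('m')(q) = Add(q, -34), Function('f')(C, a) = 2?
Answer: Add(Rational(-32, 831), Mul(Rational(-1, 831), Pow(193, Rational(1, 2)))) ≈ -0.055226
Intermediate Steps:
Function('m')(q) = Add(-34, q)
J = 0 (J = Mul(Rational(-1, 3), Mul(Add(-2, 0), 0)) = Mul(Rational(-1, 3), Mul(-2, 0)) = Mul(Rational(-1, 3), 0) = 0)
Function('Y')(N) = Pow(Add(193, N), Rational(1, 2))
Pow(Add(Function('m')(Function('f')(0, 12)), Function('Y')(J)), -1) = Pow(Add(Add(-34, 2), Pow(Add(193, 0), Rational(1, 2))), -1) = Pow(Add(-32, Pow(193, Rational(1, 2))), -1)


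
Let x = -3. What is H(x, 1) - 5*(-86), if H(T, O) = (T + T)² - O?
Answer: 465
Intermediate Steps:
H(T, O) = -O + 4*T² (H(T, O) = (2*T)² - O = 4*T² - O = -O + 4*T²)
H(x, 1) - 5*(-86) = (-1*1 + 4*(-3)²) - 5*(-86) = (-1 + 4*9) + 430 = (-1 + 36) + 430 = 35 + 430 = 465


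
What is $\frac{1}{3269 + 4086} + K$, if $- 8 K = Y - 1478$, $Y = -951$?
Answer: $\frac{17865303}{58840} \approx 303.63$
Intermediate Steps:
$K = \frac{2429}{8}$ ($K = - \frac{-951 - 1478}{8} = \left(- \frac{1}{8}\right) \left(-2429\right) = \frac{2429}{8} \approx 303.63$)
$\frac{1}{3269 + 4086} + K = \frac{1}{3269 + 4086} + \frac{2429}{8} = \frac{1}{7355} + \frac{2429}{8} = \frac{17865303}{58840}$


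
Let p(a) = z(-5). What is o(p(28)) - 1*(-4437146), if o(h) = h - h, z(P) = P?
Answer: 4437146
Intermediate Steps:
p(a) = -5
o(h) = 0
o(p(28)) - 1*(-4437146) = 0 - 1*(-4437146) = 0 + 4437146 = 4437146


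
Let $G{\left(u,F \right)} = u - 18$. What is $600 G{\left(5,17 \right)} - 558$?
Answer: $-8358$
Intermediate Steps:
$G{\left(u,F \right)} = -18 + u$
$600 G{\left(5,17 \right)} - 558 = 600 \left(-18 + 5\right) - 558 = 600 \left(-13\right) - 558 = -7800 - 558 = -8358$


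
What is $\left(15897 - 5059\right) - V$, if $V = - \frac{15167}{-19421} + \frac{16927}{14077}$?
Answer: $\frac{2962452256320}{273389417} \approx 10836.0$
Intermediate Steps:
$V = \frac{542245126}{273389417}$ ($V = \left(-15167\right) \left(- \frac{1}{19421}\right) + 16927 \cdot \frac{1}{14077} = \frac{15167}{19421} + \frac{16927}{14077} = \frac{542245126}{273389417} \approx 1.9834$)
$\left(15897 - 5059\right) - V = \left(15897 - 5059\right) - \frac{542245126}{273389417} = 10838 - \frac{542245126}{273389417} = \frac{2962452256320}{273389417}$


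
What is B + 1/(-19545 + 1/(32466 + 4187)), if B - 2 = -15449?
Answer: -11065966445801/716382884 ≈ -15447.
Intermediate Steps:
B = -15447 (B = 2 - 15449 = -15447)
B + 1/(-19545 + 1/(32466 + 4187)) = -15447 + 1/(-19545 + 1/(32466 + 4187)) = -15447 + 1/(-19545 + 1/36653) = -15447 + 1/(-716382884/36653) = -15447 - 36653/716382884 = -11065966445801/716382884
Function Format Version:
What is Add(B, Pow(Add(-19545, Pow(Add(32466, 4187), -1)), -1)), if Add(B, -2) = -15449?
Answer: Rational(-11065966445801, 716382884) ≈ -15447.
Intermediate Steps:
B = -15447 (B = Add(2, -15449) = -15447)
Add(B, Pow(Add(-19545, Pow(Add(32466, 4187), -1)), -1)) = Add(-15447, Pow(Add(-19545, Pow(Add(32466, 4187), -1)), -1)) = Add(-15447, Pow(Add(-19545, Pow(36653, -1)), -1)) = Add(-15447, Pow(Add(-19545, Rational(1, 36653)), -1)) = Add(-15447, Pow(Rational(-716382884, 36653), -1)) = Add(-15447, Rational(-36653, 716382884)) = Rational(-11065966445801, 716382884)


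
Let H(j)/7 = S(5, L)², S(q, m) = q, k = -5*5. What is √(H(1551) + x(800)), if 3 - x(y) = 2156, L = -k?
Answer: I*√1978 ≈ 44.475*I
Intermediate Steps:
k = -25
L = 25 (L = -1*(-25) = 25)
H(j) = 175 (H(j) = 7*5² = 7*25 = 175)
x(y) = -2153 (x(y) = 3 - 1*2156 = 3 - 2156 = -2153)
√(H(1551) + x(800)) = √(175 - 2153) = √(-1978) = I*√1978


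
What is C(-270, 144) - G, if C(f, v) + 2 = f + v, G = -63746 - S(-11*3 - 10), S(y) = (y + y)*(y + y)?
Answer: 71014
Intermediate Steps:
S(y) = 4*y**2 (S(y) = (2*y)*(2*y) = 4*y**2)
G = -71142 (G = -63746 - 4*(-11*3 - 10)**2 = -63746 - 4*(-33 - 10)**2 = -63746 - 4*(-43)**2 = -63746 - 4*1849 = -63746 - 1*7396 = -63746 - 7396 = -71142)
C(f, v) = -2 + f + v (C(f, v) = -2 + (f + v) = -2 + f + v)
C(-270, 144) - G = (-2 - 270 + 144) - 1*(-71142) = -128 + 71142 = 71014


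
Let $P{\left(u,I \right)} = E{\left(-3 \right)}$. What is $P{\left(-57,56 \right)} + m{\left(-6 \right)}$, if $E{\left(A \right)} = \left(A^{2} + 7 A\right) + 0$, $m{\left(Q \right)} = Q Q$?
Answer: $24$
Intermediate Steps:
$m{\left(Q \right)} = Q^{2}$
$E{\left(A \right)} = A^{2} + 7 A$
$P{\left(u,I \right)} = -12$ ($P{\left(u,I \right)} = - 3 \left(7 - 3\right) = \left(-3\right) 4 = -12$)
$P{\left(-57,56 \right)} + m{\left(-6 \right)} = -12 + \left(-6\right)^{2} = -12 + 36 = 24$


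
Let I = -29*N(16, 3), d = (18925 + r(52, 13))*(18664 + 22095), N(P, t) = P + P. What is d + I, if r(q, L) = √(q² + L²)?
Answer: 771363147 + 529867*√17 ≈ 7.7355e+8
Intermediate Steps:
N(P, t) = 2*P
r(q, L) = √(L² + q²)
d = 771364075 + 529867*√17 (d = (18925 + √(13² + 52²))*(18664 + 22095) = (18925 + √(169 + 2704))*40759 = (18925 + √2873)*40759 = (18925 + 13*√17)*40759 = 771364075 + 529867*√17 ≈ 7.7355e+8)
I = -928 (I = -58*16 = -29*32 = -928)
d + I = (771364075 + 529867*√17) - 928 = 771363147 + 529867*√17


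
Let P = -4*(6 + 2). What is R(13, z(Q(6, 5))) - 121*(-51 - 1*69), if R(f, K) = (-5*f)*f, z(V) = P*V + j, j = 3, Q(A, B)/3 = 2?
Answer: 13675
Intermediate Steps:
Q(A, B) = 6 (Q(A, B) = 3*2 = 6)
P = -32 (P = -4*8 = -32)
z(V) = 3 - 32*V (z(V) = -32*V + 3 = 3 - 32*V)
R(f, K) = -5*f²
R(13, z(Q(6, 5))) - 121*(-51 - 1*69) = -5*13² - 121*(-51 - 1*69) = -5*169 - 121*(-51 - 69) = -845 - 121*(-120) = -845 + 14520 = 13675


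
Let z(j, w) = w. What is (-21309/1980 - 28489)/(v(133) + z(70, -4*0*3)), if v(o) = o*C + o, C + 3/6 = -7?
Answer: 1446911/43890 ≈ 32.967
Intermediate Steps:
C = -15/2 (C = -1/2 - 7 = -15/2 ≈ -7.5000)
v(o) = -13*o/2 (v(o) = o*(-15/2) + o = -15*o/2 + o = -13*o/2)
(-21309/1980 - 28489)/(v(133) + z(70, -4*0*3)) = (-21309/1980 - 28489)/(-13/2*133 - 4*0*3) = (-21309*1/1980 - 28489)/(-1729/2 + 0*3) = (-7103/660 - 28489)/(-1729/2 + 0) = -18809843/(660*(-1729/2)) = -18809843/660*(-2/1729) = 1446911/43890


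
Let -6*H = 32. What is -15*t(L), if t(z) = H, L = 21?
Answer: 80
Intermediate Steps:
H = -16/3 (H = -1/6*32 = -16/3 ≈ -5.3333)
t(z) = -16/3
-15*t(L) = -15*(-16/3) = 80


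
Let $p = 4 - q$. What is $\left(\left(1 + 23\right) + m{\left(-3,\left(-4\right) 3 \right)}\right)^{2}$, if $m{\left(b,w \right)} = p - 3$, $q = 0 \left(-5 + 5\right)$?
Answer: $625$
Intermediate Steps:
$q = 0$ ($q = 0 \cdot 0 = 0$)
$p = 4$ ($p = 4 - 0 = 4 + 0 = 4$)
$m{\left(b,w \right)} = 1$ ($m{\left(b,w \right)} = 4 - 3 = 1$)
$\left(\left(1 + 23\right) + m{\left(-3,\left(-4\right) 3 \right)}\right)^{2} = \left(\left(1 + 23\right) + 1\right)^{2} = \left(24 + 1\right)^{2} = 25^{2} = 625$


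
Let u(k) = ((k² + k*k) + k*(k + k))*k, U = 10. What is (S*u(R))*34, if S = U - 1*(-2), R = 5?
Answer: 204000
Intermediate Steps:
u(k) = 4*k³ (u(k) = ((k² + k²) + k*(2*k))*k = (2*k² + 2*k²)*k = (4*k²)*k = 4*k³)
S = 12 (S = 10 - 1*(-2) = 10 + 2 = 12)
(S*u(R))*34 = (12*(4*5³))*34 = (12*(4*125))*34 = (12*500)*34 = 6000*34 = 204000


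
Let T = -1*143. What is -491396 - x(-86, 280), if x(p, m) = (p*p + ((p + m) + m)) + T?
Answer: -499123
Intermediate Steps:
T = -143
x(p, m) = -143 + p + p**2 + 2*m (x(p, m) = (p*p + ((p + m) + m)) - 143 = (p**2 + ((m + p) + m)) - 143 = (p**2 + (p + 2*m)) - 143 = (p + p**2 + 2*m) - 143 = -143 + p + p**2 + 2*m)
-491396 - x(-86, 280) = -491396 - (-143 - 86 + (-86)**2 + 2*280) = -491396 - (-143 - 86 + 7396 + 560) = -491396 - 1*7727 = -491396 - 7727 = -499123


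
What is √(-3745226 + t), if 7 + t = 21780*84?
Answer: 3*I*√212857 ≈ 1384.1*I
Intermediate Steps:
t = 1829513 (t = -7 + 21780*84 = -7 + 1829520 = 1829513)
√(-3745226 + t) = √(-3745226 + 1829513) = √(-1915713) = 3*I*√212857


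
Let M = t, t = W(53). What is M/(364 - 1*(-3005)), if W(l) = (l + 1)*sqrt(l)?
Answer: 18*sqrt(53)/1123 ≈ 0.11669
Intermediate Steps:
W(l) = sqrt(l)*(1 + l) (W(l) = (1 + l)*sqrt(l) = sqrt(l)*(1 + l))
t = 54*sqrt(53) (t = sqrt(53)*(1 + 53) = sqrt(53)*54 = 54*sqrt(53) ≈ 393.13)
M = 54*sqrt(53) ≈ 393.13
M/(364 - 1*(-3005)) = (54*sqrt(53))/(364 - 1*(-3005)) = (54*sqrt(53))/(364 + 3005) = (54*sqrt(53))/3369 = (54*sqrt(53))*(1/3369) = 18*sqrt(53)/1123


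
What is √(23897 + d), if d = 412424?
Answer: √436321 ≈ 660.55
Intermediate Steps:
√(23897 + d) = √(23897 + 412424) = √436321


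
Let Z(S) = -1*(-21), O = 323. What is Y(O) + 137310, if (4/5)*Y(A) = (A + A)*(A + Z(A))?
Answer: 415090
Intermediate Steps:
Z(S) = 21
Y(A) = 5*A*(21 + A)/2 (Y(A) = 5*((A + A)*(A + 21))/4 = 5*((2*A)*(21 + A))/4 = 5*(2*A*(21 + A))/4 = 5*A*(21 + A)/2)
Y(O) + 137310 = (5/2)*323*(21 + 323) + 137310 = (5/2)*323*344 + 137310 = 277780 + 137310 = 415090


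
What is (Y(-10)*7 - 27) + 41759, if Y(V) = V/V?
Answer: 41739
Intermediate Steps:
Y(V) = 1
(Y(-10)*7 - 27) + 41759 = (1*7 - 27) + 41759 = (7 - 27) + 41759 = -20 + 41759 = 41739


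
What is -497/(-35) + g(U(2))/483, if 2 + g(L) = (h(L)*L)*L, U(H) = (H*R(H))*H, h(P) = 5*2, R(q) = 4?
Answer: 47083/2415 ≈ 19.496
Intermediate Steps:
h(P) = 10
U(H) = 4*H**2 (U(H) = (H*4)*H = (4*H)*H = 4*H**2)
g(L) = -2 + 10*L**2 (g(L) = -2 + (10*L)*L = -2 + 10*L**2)
-497/(-35) + g(U(2))/483 = -497/(-35) + (-2 + 10*(4*2**2)**2)/483 = -497*(-1/35) + (-2 + 10*(4*4)**2)*(1/483) = 71/5 + (-2 + 10*16**2)*(1/483) = 71/5 + (-2 + 10*256)*(1/483) = 71/5 + (-2 + 2560)*(1/483) = 71/5 + 2558*(1/483) = 71/5 + 2558/483 = 47083/2415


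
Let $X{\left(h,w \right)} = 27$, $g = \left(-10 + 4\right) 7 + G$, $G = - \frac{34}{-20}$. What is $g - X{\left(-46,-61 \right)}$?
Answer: $- \frac{673}{10} \approx -67.3$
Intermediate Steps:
$G = \frac{17}{10}$ ($G = \left(-34\right) \left(- \frac{1}{20}\right) = \frac{17}{10} \approx 1.7$)
$g = - \frac{403}{10}$ ($g = \left(-10 + 4\right) 7 + \frac{17}{10} = \left(-6\right) 7 + \frac{17}{10} = -42 + \frac{17}{10} = - \frac{403}{10} \approx -40.3$)
$g - X{\left(-46,-61 \right)} = - \frac{403}{10} - 27 = - \frac{673}{10}$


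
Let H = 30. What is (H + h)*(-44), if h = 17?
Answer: -2068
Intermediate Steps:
(H + h)*(-44) = (30 + 17)*(-44) = 47*(-44) = -2068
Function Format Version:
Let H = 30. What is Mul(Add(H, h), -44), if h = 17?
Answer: -2068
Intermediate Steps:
Mul(Add(H, h), -44) = Mul(Add(30, 17), -44) = Mul(47, -44) = -2068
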